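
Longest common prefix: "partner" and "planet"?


Word 1: "partner"
Word 2: "planet"
Comparing from start:
  Pos 0: 'p' == 'p'
  Pos 1: 'a' != 'l' (stop)
LCP = "p" (length 1)


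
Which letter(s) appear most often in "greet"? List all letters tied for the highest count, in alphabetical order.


Word: "greet"
Letter counts:
  'e': 2
  'g': 1
  'r': 1
  't': 1
Maximum count = 2
Most frequent = 'e' (2 times each)


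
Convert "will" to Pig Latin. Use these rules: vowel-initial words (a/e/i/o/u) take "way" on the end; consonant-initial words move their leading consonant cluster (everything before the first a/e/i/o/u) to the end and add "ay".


Word: "will"
Starts with consonant(s) → move to end, add 'ay'
Consonant cluster: "w"
Pig Latin = "illway"


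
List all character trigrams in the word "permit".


Word: "permit" (length 6)
Number of trigrams = 6 - 3 + 1 = 4
  Position 0: "per"
  Position 1: "erm"
  Position 2: "rmi"
  Position 3: "mit"
Trigrams = "per", "erm", "rmi", "mit"


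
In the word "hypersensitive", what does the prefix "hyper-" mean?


Prefix: hyper-
Example: hypersensitive (hyper- + sensitive)
Meaning = over / excessive


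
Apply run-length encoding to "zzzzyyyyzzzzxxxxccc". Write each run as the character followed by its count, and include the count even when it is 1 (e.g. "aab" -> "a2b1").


String: "zzzzyyyyzzzzxxxxccc"
Scanning for consecutive runs:
  'z' x 4
  'y' x 4
  'z' x 4
  'x' x 4
  'c' x 3
RLE = "z4y4z4x4c3"


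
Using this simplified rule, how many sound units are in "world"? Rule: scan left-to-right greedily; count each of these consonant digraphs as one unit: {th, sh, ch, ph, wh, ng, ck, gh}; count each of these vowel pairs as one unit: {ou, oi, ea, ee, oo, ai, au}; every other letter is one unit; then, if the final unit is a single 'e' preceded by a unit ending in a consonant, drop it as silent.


Word: "world" (5 letters)
Left-to-right scan:
  (1) 'w' (letter)
  (2) 'o' (letter)
  (3) 'r' (letter)
  (4) 'l' (letter)
  (5) 'd' (letter)
Units from scan: 5
Sound units = 5 units


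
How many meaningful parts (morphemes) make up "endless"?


Word: "endless"
Morphemes: end | -less
Each morpheme carries meaning
= 2 morphemes


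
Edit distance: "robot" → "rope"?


Word 1: "robot" (length 5)
Word 2: "rope" (length 4)
One optimal edit sequence (insert/delete/substitute each cost 1):
  1. keep 'r'
  2. keep 'o'
  3. delete 'b'  (+1)
  4. substitute 'o' -> 'p'  (+1)
  5. substitute 't' -> 'e'  (+1)
Total edit operations: 3
Edit distance = 3


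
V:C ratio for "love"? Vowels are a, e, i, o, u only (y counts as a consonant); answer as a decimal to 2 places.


Word: "love"
Vowels (a,e,i,o,u): 2
Consonants: 2
Ratio = 2/2
= 1.00


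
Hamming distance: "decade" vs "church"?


Comparing character by character (same length = 6):
  Pos 0: 'd' vs 'c' !=
  Pos 1: 'e' vs 'h' !=
  Pos 2: 'c' vs 'u' !=
  Pos 3: 'a' vs 'r' !=
  Pos 4: 'd' vs 'c' !=
  Pos 5: 'e' vs 'h' !=
Hamming distance = 6


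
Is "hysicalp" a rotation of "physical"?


Word: "physical", Candidate: "hysicalp"
Method: check if candidate is substring of word+word
"physicalphysical" contains "hysicalp"? Yes
Is rotation = Yes


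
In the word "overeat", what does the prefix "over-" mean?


Prefix: over-
Example: overeat = over- + eat
Meaning = excessive


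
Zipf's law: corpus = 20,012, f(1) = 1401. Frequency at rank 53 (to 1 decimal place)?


Zipf's law: f(r) = f(1) / r
f(1) = 1401
f(53) = 1401 / 53
= 26.4 occurrences


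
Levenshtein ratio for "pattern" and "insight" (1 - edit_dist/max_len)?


Word 1: "pattern" (length 7)
Word 2: "insight" (length 7)
One optimal edit sequence:
  1. substitute 'p' -> 'i'  (+1)
  2. substitute 'a' -> 'n'  (+1)
  3. substitute 't' -> 's'  (+1)
  4. substitute 't' -> 'i'  (+1)
  5. substitute 'e' -> 'g'  (+1)
  6. substitute 'r' -> 'h'  (+1)
  7. substitute 'n' -> 't'  (+1)
Edit distance = 7
Max length = max(7, 7) = 7
Similarity = 1 - 7/7
= 0.0000


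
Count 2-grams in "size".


Word: "size" (length 4)
Number of 2-grams = length - 2 + 1 = 4 - 2 + 1
= 3


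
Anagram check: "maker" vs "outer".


Word 1: "maker" → sorted: aekmr
Word 2: "outer" → sorted: eortu
Same letters? aekmr != eortu
Anagram = No


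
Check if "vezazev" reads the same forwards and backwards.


Word: "vezazev"
Reversed: "vezazev"
Forward == Backward? vezazev == vezazev
Palindrome = Yes


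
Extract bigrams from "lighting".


Word: "lighting" (length 8)
Number of bigrams = 8 - 2 + 1 = 7
  Position 0: "li"
  Position 1: "ig"
  Position 2: "gh"
  Position 3: "ht"
  Position 4: "ti"
  Position 5: "in"
  Position 6: "ng"
Bigrams = "li", "ig", "gh", "ht", "ti", "in", "ng"


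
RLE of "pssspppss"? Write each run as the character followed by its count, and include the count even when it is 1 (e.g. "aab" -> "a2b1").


String: "pssspppss"
Scanning for consecutive runs:
  'p' x 1
  's' x 3
  'p' x 3
  's' x 2
RLE = "p1s3p3s2"


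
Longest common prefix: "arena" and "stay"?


Word 1: "arena"
Word 2: "stay"
Comparing from start:
  Pos 0: 'a' != 's' (stop)
LCP = "" (length 0)


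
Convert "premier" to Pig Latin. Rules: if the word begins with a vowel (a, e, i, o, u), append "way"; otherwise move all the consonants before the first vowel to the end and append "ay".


Word: "premier"
Starts with consonant(s) → move to end, add 'ay'
Consonant cluster: "pr"
Pig Latin = "emierpray"


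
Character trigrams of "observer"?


Word: "observer" (length 8)
Number of trigrams = 8 - 3 + 1 = 6
  Position 0: "obs"
  Position 1: "bse"
  Position 2: "ser"
  Position 3: "erv"
  Position 4: "rve"
  Position 5: "ver"
Trigrams = "obs", "bse", "ser", "erv", "rve", "ver"


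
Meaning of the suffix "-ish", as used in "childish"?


Suffix: -ish
As in: childish -> child + -ish
Meaning = somewhat / having the qualities of


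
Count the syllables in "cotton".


Word: "cotton"
Syllable breakdown: cot / ton
Counting: 2 parts
= 2 syllables


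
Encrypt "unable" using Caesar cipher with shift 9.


Word: "unable"
Shift: 9
Each letter → (letter + shift) mod 26:
  'u' (20) + 9 = 3 → 'd'
  'n' (13) + 9 = 22 → 'w'
  'a' (0) + 9 = 9 → 'j'
  'b' (1) + 9 = 10 → 'k'
  'l' (11) + 9 = 20 → 'u'
  'e' (4) + 9 = 13 → 'n'
Result = "dwjkun"


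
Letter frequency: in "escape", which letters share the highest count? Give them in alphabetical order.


Word: "escape"
Letter counts:
  'a': 1
  'c': 1
  'e': 2
  'p': 1
  's': 1
Maximum count = 2
Most frequent = 'e' (2 times each)


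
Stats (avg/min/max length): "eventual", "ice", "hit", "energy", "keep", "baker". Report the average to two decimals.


Lengths: "eventual"=8, "ice"=3, "hit"=3, "energy"=6, "keep"=4, "baker"=5
Sum = 29, Count = 6
Average = 29/6 = 4.83
= avg=4.83, min=3, max=8


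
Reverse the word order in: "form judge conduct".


Original: "form judge conduct"
Words (1..n): form | judge | conduct
Reversed (n..1): conduct | judge | form
Result = "conduct judge form"


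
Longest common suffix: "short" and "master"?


Word 1: "short"
Word 2: "master"
Comparing from end:
  Pos -1: 't' != 'r' (stop)
LCS = "" (length 0)


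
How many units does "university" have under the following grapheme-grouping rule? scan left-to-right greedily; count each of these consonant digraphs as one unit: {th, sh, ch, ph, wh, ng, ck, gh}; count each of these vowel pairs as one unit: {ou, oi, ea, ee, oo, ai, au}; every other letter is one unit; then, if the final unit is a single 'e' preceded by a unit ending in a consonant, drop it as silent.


Word: "university" (10 letters)
Left-to-right scan:
  1. 'u' (letter)
  2. 'n' (letter)
  3. 'i' (letter)
  4. 'v' (letter)
  5. 'e' (letter)
  6. 'r' (letter)
  7. 's' (letter)
  8. 'i' (letter)
  9. 't' (letter)
  10. 'y' (letter)
Units from scan: 10
Sound units = 10 units


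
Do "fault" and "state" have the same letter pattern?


Pattern of "fault": [0, 1, 2, 3, 4]
Pattern of "state": [0, 1, 2, 1, 3]
Patterns do not match
Same pattern = No


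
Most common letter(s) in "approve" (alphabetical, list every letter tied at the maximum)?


Word: "approve"
Letter counts:
  'a': 1
  'e': 1
  'o': 1
  'p': 2
  'r': 1
  'v': 1
Maximum count = 2
Most frequent = 'p' (2 times each)


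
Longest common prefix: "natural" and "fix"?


Word 1: "natural"
Word 2: "fix"
Comparing from start:
  Pos 0: 'n' != 'f' (stop)
LCP = "" (length 0)


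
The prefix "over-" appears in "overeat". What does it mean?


Prefix: over-
As in: overeat -> over- + eat
Meaning = excessive


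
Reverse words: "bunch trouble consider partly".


Original: "bunch trouble consider partly"
Words (1..n): bunch | trouble | consider | partly
Reversed (n..1): partly | consider | trouble | bunch
Result = "partly consider trouble bunch"


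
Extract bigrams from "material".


Word: "material" (length 8)
Number of bigrams = 8 - 2 + 1 = 7
  Position 0: "ma"
  Position 1: "at"
  Position 2: "te"
  Position 3: "er"
  Position 4: "ri"
  Position 5: "ia"
  Position 6: "al"
Bigrams = "ma", "at", "te", "er", "ri", "ia", "al"


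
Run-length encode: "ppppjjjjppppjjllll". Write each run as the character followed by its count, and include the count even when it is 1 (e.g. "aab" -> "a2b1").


String: "ppppjjjjppppjjllll"
Scanning for consecutive runs:
  'p' x 4
  'j' x 4
  'p' x 4
  'j' x 2
  'l' x 4
RLE = "p4j4p4j2l4"


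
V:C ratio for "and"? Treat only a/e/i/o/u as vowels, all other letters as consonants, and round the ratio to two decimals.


Word: "and"
Vowels (a,e,i,o,u): 1
Consonants: 2
Ratio = 1/2
= 0.50


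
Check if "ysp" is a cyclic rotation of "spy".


Word: "spy", Candidate: "ysp"
Method: check if candidate is substring of word+word
"spyspy" contains "ysp"? Yes
Is rotation = Yes


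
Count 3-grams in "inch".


Word: "inch" (length 4)
Number of 3-grams = length - 3 + 1 = 4 - 3 + 1
= 2


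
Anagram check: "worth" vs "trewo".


Word 1: "worth" → sorted: hortw
Word 2: "trewo" → sorted: eortw
Same letters? hortw != eortw
Anagram = No


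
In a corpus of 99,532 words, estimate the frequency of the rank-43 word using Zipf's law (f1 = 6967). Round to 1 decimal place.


Zipf's law: f(r) = f(1) / r
f(1) = 6967
f(43) = 6967 / 43
= 162.0 occurrences


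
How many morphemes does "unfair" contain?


Word: "unfair"
Morphemes: un- / fair
Each morpheme carries meaning
= 2 morphemes


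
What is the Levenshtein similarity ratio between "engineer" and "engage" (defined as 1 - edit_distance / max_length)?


Word 1: "engineer" (length 8)
Word 2: "engage" (length 6)
One optimal edit sequence:
  1. keep 'e'
  2. keep 'n'
  3. keep 'g'
  4. delete 'i'  (+1)
  5. substitute 'n' -> 'a'  (+1)
  6. substitute 'e' -> 'g'  (+1)
  7. keep 'e'
  8. delete 'r'  (+1)
Edit distance = 4
Max length = max(8, 6) = 8
Similarity = 1 - 4/8
= 0.5000


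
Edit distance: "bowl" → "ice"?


Word 1: "bowl" (length 4)
Word 2: "ice" (length 3)
One optimal edit sequence (insert/delete/substitute each cost 1):
  1. delete 'b'  (+1)
  2. substitute 'o' -> 'i'  (+1)
  3. substitute 'w' -> 'c'  (+1)
  4. substitute 'l' -> 'e'  (+1)
Total edit operations: 4
Edit distance = 4


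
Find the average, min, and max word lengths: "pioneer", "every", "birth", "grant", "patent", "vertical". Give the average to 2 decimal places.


Lengths: "pioneer"=7, "every"=5, "birth"=5, "grant"=5, "patent"=6, "vertical"=8
Sum = 36, Count = 6
Average = 36/6 = 6.00
= avg=6.00, min=5, max=8


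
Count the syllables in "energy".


Word: "energy"
Syllable breakdown: en-er-gy
Counting: 3 parts
= 3 syllables


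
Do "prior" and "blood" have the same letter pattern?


Pattern of "prior": [0, 1, 2, 3, 1]
Pattern of "blood": [0, 1, 2, 2, 3]
Patterns do not match
Same pattern = No


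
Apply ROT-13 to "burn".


Word: "burn"
Shift: 13
Each letter → (letter + shift) mod 26:
  'b' (1) + 13 = 14 → 'o'
  'u' (20) + 13 = 7 → 'h'
  'r' (17) + 13 = 4 → 'e'
  'n' (13) + 13 = 0 → 'a'
Result = "ohea"


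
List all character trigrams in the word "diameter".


Word: "diameter" (length 8)
Number of trigrams = 8 - 3 + 1 = 6
  Position 0: "dia"
  Position 1: "iam"
  Position 2: "ame"
  Position 3: "met"
  Position 4: "ete"
  Position 5: "ter"
Trigrams = "dia", "iam", "ame", "met", "ete", "ter"


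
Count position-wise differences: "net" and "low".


Comparing character by character (same length = 3):
  Pos 0: 'n' vs 'l' !=
  Pos 1: 'e' vs 'o' !=
  Pos 2: 't' vs 'w' !=
Hamming distance = 3


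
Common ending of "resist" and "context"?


Word 1: "resist"
Word 2: "context"
Comparing from end:
  Pos -1: 't' == 't'
  Pos -2: 's' != 'x' (stop)
LCS = "t" (length 1)


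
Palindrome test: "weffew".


Word: "weffew"
Reversed: "weffew"
Forward == Backward? weffew == weffew
Palindrome = Yes


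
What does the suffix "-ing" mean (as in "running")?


Suffix: -ing
As in: running -> run + -ing, with a spelling change
Meaning = present participle


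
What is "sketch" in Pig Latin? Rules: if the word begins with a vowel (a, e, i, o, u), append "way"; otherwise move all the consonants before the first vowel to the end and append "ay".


Word: "sketch"
Starts with consonant(s) → move to end, add 'ay'
Consonant cluster: "sk"
Pig Latin = "etchskay"


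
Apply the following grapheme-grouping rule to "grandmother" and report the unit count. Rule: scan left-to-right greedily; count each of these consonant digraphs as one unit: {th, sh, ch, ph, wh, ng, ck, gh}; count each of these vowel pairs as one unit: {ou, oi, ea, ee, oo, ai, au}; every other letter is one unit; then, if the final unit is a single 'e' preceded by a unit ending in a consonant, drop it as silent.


Word: "grandmother" (11 letters)
Left-to-right scan:
  1. 'g' (letter)
  2. 'r' (letter)
  3. 'a' (letter)
  4. 'n' (letter)
  5. 'd' (letter)
  6. 'm' (letter)
  7. 'o' (letter)
  8. 'th' (digraph)
  9. 'e' (letter)
  10. 'r' (letter)
Units from scan: 10
Sound units = 10 units


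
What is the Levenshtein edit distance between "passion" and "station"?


Word 1: "passion" (length 7)
Word 2: "station" (length 7)
One optimal edit sequence (insert/delete/substitute each cost 1):
  1. substitute 'p' -> 's'  (+1)
  2. substitute 'a' -> 't'  (+1)
  3. substitute 's' -> 'a'  (+1)
  4. substitute 's' -> 't'  (+1)
  5. keep 'i'
  6. keep 'o'
  7. keep 'n'
Total edit operations: 4
Edit distance = 4


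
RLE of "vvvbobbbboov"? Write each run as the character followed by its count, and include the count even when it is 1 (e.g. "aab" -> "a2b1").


String: "vvvbobbbboov"
Scanning for consecutive runs:
  'v' x 3
  'b' x 1
  'o' x 1
  'b' x 4
  'o' x 2
  'v' x 1
RLE = "v3b1o1b4o2v1"


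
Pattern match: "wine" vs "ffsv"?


Pattern of "wine": [0, 1, 2, 3]
Pattern of "ffsv": [0, 0, 1, 2]
Patterns do not match
Same pattern = No


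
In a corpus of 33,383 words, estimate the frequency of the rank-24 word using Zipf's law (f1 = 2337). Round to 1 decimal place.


Zipf's law: f(r) = f(1) / r
f(1) = 2337
f(24) = 2337 / 24
= 97.4 occurrences


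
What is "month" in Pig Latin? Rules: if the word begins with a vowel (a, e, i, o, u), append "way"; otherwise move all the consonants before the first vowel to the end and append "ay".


Word: "month"
Starts with consonant(s) → move to end, add 'ay'
Consonant cluster: "m"
Pig Latin = "onthmay"


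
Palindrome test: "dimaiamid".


Word: "dimaiamid"
Reversed: "dimaiamid"
Forward == Backward? dimaiamid == dimaiamid
Palindrome = Yes


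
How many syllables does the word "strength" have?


Word: "strength"
Syllable breakdown: strength
Counting: 1 part
= 1 syllable


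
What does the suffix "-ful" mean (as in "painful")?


Suffix: -ful
Example: painful (pain + -ful)
Meaning = full of


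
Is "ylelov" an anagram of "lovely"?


Word 1: "lovely" → sorted: ellovy
Word 2: "ylelov" → sorted: ellovy
Same letters? ellovy == ellovy
Anagram = Yes


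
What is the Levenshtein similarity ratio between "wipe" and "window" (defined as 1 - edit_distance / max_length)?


Word 1: "wipe" (length 4)
Word 2: "window" (length 6)
One optimal edit sequence:
  1. keep 'w'
  2. keep 'i'
  3. insert 'n'  (+1)
  4. insert 'd'  (+1)
  5. substitute 'p' -> 'o'  (+1)
  6. substitute 'e' -> 'w'  (+1)
Edit distance = 4
Max length = max(4, 6) = 6
Similarity = 1 - 4/6
= 0.3333


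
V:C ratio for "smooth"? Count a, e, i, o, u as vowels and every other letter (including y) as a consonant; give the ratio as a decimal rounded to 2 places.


Word: "smooth"
Vowels (a,e,i,o,u): 2
Consonants: 4
Ratio = 2/4
= 0.50


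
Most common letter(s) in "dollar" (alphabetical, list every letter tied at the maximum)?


Word: "dollar"
Letter counts:
  'a': 1
  'd': 1
  'l': 2
  'o': 1
  'r': 1
Maximum count = 2
Most frequent = 'l' (2 times each)


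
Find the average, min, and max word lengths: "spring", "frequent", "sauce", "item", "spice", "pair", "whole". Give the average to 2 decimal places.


Lengths: "spring"=6, "frequent"=8, "sauce"=5, "item"=4, "spice"=5, "pair"=4, "whole"=5
Sum = 37, Count = 7
Average = 37/7 = 5.29
= avg=5.29, min=4, max=8


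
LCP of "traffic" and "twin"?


Word 1: "traffic"
Word 2: "twin"
Comparing from start:
  Pos 0: 't' == 't'
  Pos 1: 'r' != 'w' (stop)
LCP = "t" (length 1)


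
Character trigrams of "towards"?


Word: "towards" (length 7)
Number of trigrams = 7 - 3 + 1 = 5
  Position 0: "tow"
  Position 1: "owa"
  Position 2: "war"
  Position 3: "ard"
  Position 4: "rds"
Trigrams = "tow", "owa", "war", "ard", "rds"


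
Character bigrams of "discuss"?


Word: "discuss" (length 7)
Number of bigrams = 7 - 2 + 1 = 6
  Position 0: "di"
  Position 1: "is"
  Position 2: "sc"
  Position 3: "cu"
  Position 4: "us"
  Position 5: "ss"
Bigrams = "di", "is", "sc", "cu", "us", "ss"


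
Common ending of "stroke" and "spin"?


Word 1: "stroke"
Word 2: "spin"
Comparing from end:
  Pos -1: 'e' != 'n' (stop)
LCS = "" (length 0)


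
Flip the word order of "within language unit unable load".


Original: "within language unit unable load"
Words (1..n): within | language | unit | unable | load
Reversed (n..1): load | unable | unit | language | within
Result = "load unable unit language within"


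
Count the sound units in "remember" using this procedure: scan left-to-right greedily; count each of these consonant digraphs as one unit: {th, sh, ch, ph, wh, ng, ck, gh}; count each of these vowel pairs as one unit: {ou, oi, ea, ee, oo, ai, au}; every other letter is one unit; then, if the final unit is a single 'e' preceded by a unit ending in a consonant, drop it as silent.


Word: "remember" (8 letters)
Left-to-right scan:
  1. 'r' (letter)
  2. 'e' (letter)
  3. 'm' (letter)
  4. 'e' (letter)
  5. 'm' (letter)
  6. 'b' (letter)
  7. 'e' (letter)
  8. 'r' (letter)
Units from scan: 8
Sound units = 8 units


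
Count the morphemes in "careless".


Word: "careless"
Morphemes: care + -less
Each morpheme carries meaning
= 2 morphemes


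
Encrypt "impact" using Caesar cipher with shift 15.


Word: "impact"
Shift: 15
Each letter → (letter + shift) mod 26:
  'i' (8) + 15 = 23 → 'x'
  'm' (12) + 15 = 1 → 'b'
  'p' (15) + 15 = 4 → 'e'
  'a' (0) + 15 = 15 → 'p'
  'c' (2) + 15 = 17 → 'r'
  't' (19) + 15 = 8 → 'i'
Result = "xbepri"


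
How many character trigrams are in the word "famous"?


Word: "famous" (length 6)
Number of 3-grams = length - 3 + 1 = 6 - 3 + 1
= 4


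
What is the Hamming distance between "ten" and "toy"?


Comparing character by character (same length = 3):
  Pos 0: 't' vs 't' =
  Pos 1: 'e' vs 'o' !=
  Pos 2: 'n' vs 'y' !=
Hamming distance = 2


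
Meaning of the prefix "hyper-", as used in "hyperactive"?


Prefix: hyper-
Example: hyperactive = hyper- + active
Meaning = over / excessive


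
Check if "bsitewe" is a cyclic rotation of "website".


Word: "website", Candidate: "bsitewe"
Method: check if candidate is substring of word+word
"websitewebsite" contains "bsitewe"? Yes
Is rotation = Yes


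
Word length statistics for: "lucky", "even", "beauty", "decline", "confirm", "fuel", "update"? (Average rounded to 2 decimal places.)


Lengths: "lucky"=5, "even"=4, "beauty"=6, "decline"=7, "confirm"=7, "fuel"=4, "update"=6
Sum = 39, Count = 7
Average = 39/7 = 5.57
= avg=5.57, min=4, max=7


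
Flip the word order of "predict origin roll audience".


Original: "predict origin roll audience"
Words (1..n): predict | origin | roll | audience
Reversed (n..1): audience | roll | origin | predict
Result = "audience roll origin predict"


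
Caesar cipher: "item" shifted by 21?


Word: "item"
Shift: 21
Each letter → (letter + shift) mod 26:
  'i' (8) + 21 = 3 → 'd'
  't' (19) + 21 = 14 → 'o'
  'e' (4) + 21 = 25 → 'z'
  'm' (12) + 21 = 7 → 'h'
Result = "dozh"


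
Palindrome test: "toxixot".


Word: "toxixot"
Reversed: "toxixot"
Forward == Backward? toxixot == toxixot
Palindrome = Yes


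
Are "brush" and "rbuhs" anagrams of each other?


Word 1: "brush" → sorted: bhrsu
Word 2: "rbuhs" → sorted: bhrsu
Same letters? bhrsu == bhrsu
Anagram = Yes


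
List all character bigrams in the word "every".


Word: "every" (length 5)
Number of bigrams = 5 - 2 + 1 = 4
  Position 0: "ev"
  Position 1: "ve"
  Position 2: "er"
  Position 3: "ry"
Bigrams = "ev", "ve", "er", "ry"


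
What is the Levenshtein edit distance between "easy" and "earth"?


Word 1: "easy" (length 4)
Word 2: "earth" (length 5)
One optimal edit sequence (insert/delete/substitute each cost 1):
  1. keep 'e'
  2. keep 'a'
  3. insert 'r'  (+1)
  4. substitute 's' -> 't'  (+1)
  5. substitute 'y' -> 'h'  (+1)
Total edit operations: 3
Edit distance = 3


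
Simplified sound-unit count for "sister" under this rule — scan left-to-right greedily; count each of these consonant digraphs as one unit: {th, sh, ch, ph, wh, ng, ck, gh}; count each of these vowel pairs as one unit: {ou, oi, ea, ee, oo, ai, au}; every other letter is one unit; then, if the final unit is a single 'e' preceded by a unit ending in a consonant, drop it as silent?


Word: "sister" (6 letters)
Left-to-right scan:
  [1] 's' (letter)
  [2] 'i' (letter)
  [3] 's' (letter)
  [4] 't' (letter)
  [5] 'e' (letter)
  [6] 'r' (letter)
Units from scan: 6
Sound units = 6 units


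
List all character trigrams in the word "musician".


Word: "musician" (length 8)
Number of trigrams = 8 - 3 + 1 = 6
  Position 0: "mus"
  Position 1: "usi"
  Position 2: "sic"
  Position 3: "ici"
  Position 4: "cia"
  Position 5: "ian"
Trigrams = "mus", "usi", "sic", "ici", "cia", "ian"


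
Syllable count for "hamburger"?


Word: "hamburger"
Syllable breakdown: ham | bur | ger
Counting: 3 parts
= 3 syllables


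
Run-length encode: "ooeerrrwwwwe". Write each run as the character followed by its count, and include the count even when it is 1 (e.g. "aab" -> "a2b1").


String: "ooeerrrwwwwe"
Scanning for consecutive runs:
  'o' x 2
  'e' x 2
  'r' x 3
  'w' x 4
  'e' x 1
RLE = "o2e2r3w4e1"


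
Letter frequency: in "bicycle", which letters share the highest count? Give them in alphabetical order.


Word: "bicycle"
Letter counts:
  'b': 1
  'c': 2
  'e': 1
  'i': 1
  'l': 1
  'y': 1
Maximum count = 2
Most frequent = 'c' (2 times each)


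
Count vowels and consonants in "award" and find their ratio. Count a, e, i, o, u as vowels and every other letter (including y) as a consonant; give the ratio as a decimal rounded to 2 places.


Word: "award"
Vowels (a,e,i,o,u): 2
Consonants: 3
Ratio = 2/3
= 0.67


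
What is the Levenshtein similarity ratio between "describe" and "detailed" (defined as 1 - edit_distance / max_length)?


Word 1: "describe" (length 8)
Word 2: "detailed" (length 8)
One optimal edit sequence:
  1. keep 'd'
  2. keep 'e'
  3. delete 's'  (+1)
  4. substitute 'c' -> 't'  (+1)
  5. substitute 'r' -> 'a'  (+1)
  6. keep 'i'
  7. substitute 'b' -> 'l'  (+1)
  8. keep 'e'
  9. insert 'd'  (+1)
Edit distance = 5
Max length = max(8, 8) = 8
Similarity = 1 - 5/8
= 0.3750


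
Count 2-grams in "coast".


Word: "coast" (length 5)
Number of 2-grams = length - 2 + 1 = 5 - 2 + 1
= 4


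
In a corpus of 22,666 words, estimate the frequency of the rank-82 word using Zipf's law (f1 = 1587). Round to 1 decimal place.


Zipf's law: f(r) = f(1) / r
f(1) = 1587
f(82) = 1587 / 82
= 19.4 occurrences


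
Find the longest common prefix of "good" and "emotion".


Word 1: "good"
Word 2: "emotion"
Comparing from start:
  Pos 0: 'g' != 'e' (stop)
LCP = "" (length 0)


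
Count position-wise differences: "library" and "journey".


Comparing character by character (same length = 7):
  Pos 0: 'l' vs 'j' !=
  Pos 1: 'i' vs 'o' !=
  Pos 2: 'b' vs 'u' !=
  Pos 3: 'r' vs 'r' =
  Pos 4: 'a' vs 'n' !=
  Pos 5: 'r' vs 'e' !=
  Pos 6: 'y' vs 'y' =
Hamming distance = 5


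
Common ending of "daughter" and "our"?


Word 1: "daughter"
Word 2: "our"
Comparing from end:
  Pos -1: 'r' == 'r'
  Pos -2: 'e' != 'u' (stop)
LCS = "r" (length 1)


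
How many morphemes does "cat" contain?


Word: "cat"
Morphemes: cat
Each morpheme carries meaning
= 1 morpheme


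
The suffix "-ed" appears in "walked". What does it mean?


Suffix: -ed
As in: walked -> walk + -ed
Meaning = past tense


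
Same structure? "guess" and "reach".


Pattern of "guess": [0, 1, 2, 3, 3]
Pattern of "reach": [0, 1, 2, 3, 4]
Patterns do not match
Same pattern = No


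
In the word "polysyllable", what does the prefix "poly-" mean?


Prefix: poly-
Example: polysyllable (poly- + syllable)
Meaning = many


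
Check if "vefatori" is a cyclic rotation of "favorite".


Word: "favorite", Candidate: "vefatori"
Method: check if candidate is substring of word+word
"favoritefavorite" contains "vefatori"? No
Is rotation = No


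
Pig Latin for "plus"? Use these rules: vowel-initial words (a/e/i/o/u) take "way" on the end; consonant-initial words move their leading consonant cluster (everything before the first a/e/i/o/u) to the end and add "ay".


Word: "plus"
Starts with consonant(s) → move to end, add 'ay'
Consonant cluster: "pl"
Pig Latin = "usplay"


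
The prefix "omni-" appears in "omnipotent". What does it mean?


Prefix: omni-
Example: omnipotent = omni- + potent
Meaning = all


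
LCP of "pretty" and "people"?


Word 1: "pretty"
Word 2: "people"
Comparing from start:
  Pos 0: 'p' == 'p'
  Pos 1: 'r' != 'e' (stop)
LCP = "p" (length 1)


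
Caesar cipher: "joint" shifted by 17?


Word: "joint"
Shift: 17
Each letter → (letter + shift) mod 26:
  'j' (9) + 17 = 0 → 'a'
  'o' (14) + 17 = 5 → 'f'
  'i' (8) + 17 = 25 → 'z'
  'n' (13) + 17 = 4 → 'e'
  't' (19) + 17 = 10 → 'k'
Result = "afzek"


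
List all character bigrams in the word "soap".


Word: "soap" (length 4)
Number of bigrams = 4 - 2 + 1 = 3
  Position 0: "so"
  Position 1: "oa"
  Position 2: "ap"
Bigrams = "so", "oa", "ap"


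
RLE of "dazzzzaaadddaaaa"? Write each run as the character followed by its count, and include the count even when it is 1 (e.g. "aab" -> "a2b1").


String: "dazzzzaaadddaaaa"
Scanning for consecutive runs:
  'd' x 1
  'a' x 1
  'z' x 4
  'a' x 3
  'd' x 3
  'a' x 4
RLE = "d1a1z4a3d3a4"


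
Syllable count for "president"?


Word: "president"
Syllable breakdown: pres / i / dent
Counting: 3 parts
= 3 syllables


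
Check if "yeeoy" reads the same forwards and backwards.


Word: "yeeoy"
Reversed: "yoeey"
Forward == Backward? yeeoy != yoeey
Palindrome = No


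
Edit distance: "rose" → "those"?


Word 1: "rose" (length 4)
Word 2: "those" (length 5)
One optimal edit sequence (insert/delete/substitute each cost 1):
  1. insert 't'  (+1)
  2. substitute 'r' -> 'h'  (+1)
  3. keep 'o'
  4. keep 's'
  5. keep 'e'
Total edit operations: 2
Edit distance = 2


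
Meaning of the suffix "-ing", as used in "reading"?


Suffix: -ing
Example: reading (read + -ing)
Meaning = present participle


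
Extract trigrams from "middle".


Word: "middle" (length 6)
Number of trigrams = 6 - 3 + 1 = 4
  Position 0: "mid"
  Position 1: "idd"
  Position 2: "ddl"
  Position 3: "dle"
Trigrams = "mid", "idd", "ddl", "dle"


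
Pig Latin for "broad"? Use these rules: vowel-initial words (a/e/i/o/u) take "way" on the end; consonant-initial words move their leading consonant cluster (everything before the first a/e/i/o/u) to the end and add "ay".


Word: "broad"
Starts with consonant(s) → move to end, add 'ay'
Consonant cluster: "br"
Pig Latin = "oadbray"


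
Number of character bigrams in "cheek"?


Word: "cheek" (length 5)
Number of 2-grams = length - 2 + 1 = 5 - 2 + 1
= 4


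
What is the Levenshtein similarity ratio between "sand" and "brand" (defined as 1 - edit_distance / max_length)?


Word 1: "sand" (length 4)
Word 2: "brand" (length 5)
One optimal edit sequence:
  1. insert 'b'  (+1)
  2. substitute 's' -> 'r'  (+1)
  3. keep 'a'
  4. keep 'n'
  5. keep 'd'
Edit distance = 2
Max length = max(4, 5) = 5
Similarity = 1 - 2/5
= 0.6000


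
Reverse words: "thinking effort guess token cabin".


Original: "thinking effort guess token cabin"
Words (1..n): thinking | effort | guess | token | cabin
Reversed (n..1): cabin | token | guess | effort | thinking
Result = "cabin token guess effort thinking"


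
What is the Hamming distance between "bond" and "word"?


Comparing character by character (same length = 4):
  Pos 0: 'b' vs 'w' !=
  Pos 1: 'o' vs 'o' =
  Pos 2: 'n' vs 'r' !=
  Pos 3: 'd' vs 'd' =
Hamming distance = 2


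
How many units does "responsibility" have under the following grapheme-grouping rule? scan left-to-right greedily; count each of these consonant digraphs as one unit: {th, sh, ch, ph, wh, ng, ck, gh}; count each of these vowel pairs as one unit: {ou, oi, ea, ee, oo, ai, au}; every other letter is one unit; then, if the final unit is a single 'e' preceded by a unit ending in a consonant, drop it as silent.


Word: "responsibility" (14 letters)
Left-to-right scan:
  1. 'r' (letter)
  2. 'e' (letter)
  3. 's' (letter)
  4. 'p' (letter)
  5. 'o' (letter)
  6. 'n' (letter)
  7. 's' (letter)
  8. 'i' (letter)
  9. 'b' (letter)
  10. 'i' (letter)
  11. 'l' (letter)
  12. 'i' (letter)
  13. 't' (letter)
  14. 'y' (letter)
Units from scan: 14
Sound units = 14 units


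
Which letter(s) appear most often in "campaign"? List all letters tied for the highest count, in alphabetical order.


Word: "campaign"
Letter counts:
  'a': 2
  'c': 1
  'g': 1
  'i': 1
  'm': 1
  'n': 1
  'p': 1
Maximum count = 2
Most frequent = 'a' (2 times each)


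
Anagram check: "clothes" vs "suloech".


Word 1: "clothes" → sorted: cehlost
Word 2: "suloech" → sorted: cehlosu
Same letters? cehlost != cehlosu
Anagram = No


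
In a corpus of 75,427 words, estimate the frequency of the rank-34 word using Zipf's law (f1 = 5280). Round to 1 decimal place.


Zipf's law: f(r) = f(1) / r
f(1) = 5280
f(34) = 5280 / 34
= 155.3 occurrences


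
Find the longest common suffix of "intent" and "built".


Word 1: "intent"
Word 2: "built"
Comparing from end:
  Pos -1: 't' == 't'
  Pos -2: 'n' != 'l' (stop)
LCS = "t" (length 1)


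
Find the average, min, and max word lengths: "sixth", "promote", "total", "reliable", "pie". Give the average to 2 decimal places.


Lengths: "sixth"=5, "promote"=7, "total"=5, "reliable"=8, "pie"=3
Sum = 28, Count = 5
Average = 28/5 = 5.60
= avg=5.60, min=3, max=8


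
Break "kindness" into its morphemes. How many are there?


Word: "kindness"
Morphemes: kind + -ness
Each morpheme carries meaning
= 2 morphemes


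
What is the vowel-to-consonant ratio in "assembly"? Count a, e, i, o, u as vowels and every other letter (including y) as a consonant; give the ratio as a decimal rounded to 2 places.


Word: "assembly"
Vowels (a,e,i,o,u): 2
Consonants: 6
Ratio = 2/6
= 0.33


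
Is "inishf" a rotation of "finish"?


Word: "finish", Candidate: "inishf"
Method: check if candidate is substring of word+word
"finishfinish" contains "inishf"? Yes
Is rotation = Yes


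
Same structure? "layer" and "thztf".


Pattern of "layer": [0, 1, 2, 3, 4]
Pattern of "thztf": [0, 1, 2, 0, 3]
Patterns do not match
Same pattern = No


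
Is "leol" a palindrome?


Word: "leol"
Reversed: "loel"
Forward == Backward? leol != loel
Palindrome = No


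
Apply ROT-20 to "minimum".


Word: "minimum"
Shift: 20
Each letter → (letter + shift) mod 26:
  'm' (12) + 20 = 6 → 'g'
  'i' (8) + 20 = 2 → 'c'
  'n' (13) + 20 = 7 → 'h'
  'i' (8) + 20 = 2 → 'c'
  'm' (12) + 20 = 6 → 'g'
  'u' (20) + 20 = 14 → 'o'
  'm' (12) + 20 = 6 → 'g'
Result = "gchcgog"


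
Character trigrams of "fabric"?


Word: "fabric" (length 6)
Number of trigrams = 6 - 3 + 1 = 4
  Position 0: "fab"
  Position 1: "abr"
  Position 2: "bri"
  Position 3: "ric"
Trigrams = "fab", "abr", "bri", "ric"


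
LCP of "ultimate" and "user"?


Word 1: "ultimate"
Word 2: "user"
Comparing from start:
  Pos 0: 'u' == 'u'
  Pos 1: 'l' != 's' (stop)
LCP = "u" (length 1)


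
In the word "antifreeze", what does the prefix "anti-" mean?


Prefix: anti-
As in: antifreeze -> anti- + freeze
Meaning = against


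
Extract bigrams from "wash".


Word: "wash" (length 4)
Number of bigrams = 4 - 2 + 1 = 3
  Position 0: "wa"
  Position 1: "as"
  Position 2: "sh"
Bigrams = "wa", "as", "sh"


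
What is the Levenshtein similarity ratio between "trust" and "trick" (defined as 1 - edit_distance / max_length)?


Word 1: "trust" (length 5)
Word 2: "trick" (length 5)
One optimal edit sequence:
  1. keep 't'
  2. keep 'r'
  3. substitute 'u' -> 'i'  (+1)
  4. substitute 's' -> 'c'  (+1)
  5. substitute 't' -> 'k'  (+1)
Edit distance = 3
Max length = max(5, 5) = 5
Similarity = 1 - 3/5
= 0.4000


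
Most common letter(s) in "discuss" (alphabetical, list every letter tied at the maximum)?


Word: "discuss"
Letter counts:
  'c': 1
  'd': 1
  'i': 1
  's': 3
  'u': 1
Maximum count = 3
Most frequent = 's' (3 times each)


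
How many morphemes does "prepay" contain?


Word: "prepay"
Morphemes: pre- | pay
Each morpheme carries meaning
= 2 morphemes


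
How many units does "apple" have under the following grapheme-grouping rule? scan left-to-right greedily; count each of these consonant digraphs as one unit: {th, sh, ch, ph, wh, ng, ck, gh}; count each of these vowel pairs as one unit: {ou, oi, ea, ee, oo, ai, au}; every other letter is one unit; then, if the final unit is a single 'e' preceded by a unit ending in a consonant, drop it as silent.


Word: "apple" (5 letters)
Left-to-right scan:
  [1] 'a' (letter)
  [2] 'p' (letter)
  [3] 'p' (letter)
  [4] 'l' (letter)
  [5] 'e' (letter)
Units from scan: 5
Final unit is 'e' after a consonant -> drop as silent (-1)
Sound units = 4 units


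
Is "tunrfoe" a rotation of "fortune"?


Word: "fortune", Candidate: "tunrfoe"
Method: check if candidate is substring of word+word
"fortunefortune" contains "tunrfoe"? No
Is rotation = No


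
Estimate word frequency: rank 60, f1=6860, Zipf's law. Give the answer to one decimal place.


Zipf's law: f(r) = f(1) / r
f(1) = 6860
f(60) = 6860 / 60
= 114.3 occurrences


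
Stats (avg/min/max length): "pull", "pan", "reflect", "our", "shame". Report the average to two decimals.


Lengths: "pull"=4, "pan"=3, "reflect"=7, "our"=3, "shame"=5
Sum = 22, Count = 5
Average = 22/5 = 4.40
= avg=4.40, min=3, max=7


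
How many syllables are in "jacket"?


Word: "jacket"
Syllable breakdown: jack | et
Counting: 2 parts
= 2 syllables


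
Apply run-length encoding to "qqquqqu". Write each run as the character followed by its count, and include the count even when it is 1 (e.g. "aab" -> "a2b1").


String: "qqquqqu"
Scanning for consecutive runs:
  'q' x 3
  'u' x 1
  'q' x 2
  'u' x 1
RLE = "q3u1q2u1"


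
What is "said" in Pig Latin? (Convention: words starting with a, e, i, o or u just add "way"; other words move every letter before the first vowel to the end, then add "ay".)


Word: "said"
Starts with consonant(s) → move to end, add 'ay'
Consonant cluster: "s"
Pig Latin = "aidsay"


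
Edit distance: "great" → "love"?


Word 1: "great" (length 5)
Word 2: "love" (length 4)
One optimal edit sequence (insert/delete/substitute each cost 1):
  1. delete 'g'  (+1)
  2. substitute 'r' -> 'l'  (+1)
  3. substitute 'e' -> 'o'  (+1)
  4. substitute 'a' -> 'v'  (+1)
  5. substitute 't' -> 'e'  (+1)
Total edit operations: 5
Edit distance = 5


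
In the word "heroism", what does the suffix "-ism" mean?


Suffix: -ism
As in: heroism -> hero + -ism
Meaning = belief / practice


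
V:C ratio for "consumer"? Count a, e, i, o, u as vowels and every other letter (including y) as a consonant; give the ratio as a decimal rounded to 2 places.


Word: "consumer"
Vowels (a,e,i,o,u): 3
Consonants: 5
Ratio = 3/5
= 0.60


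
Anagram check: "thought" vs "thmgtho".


Word 1: "thought" → sorted: ghhottu
Word 2: "thmgtho" → sorted: ghhmott
Same letters? ghhottu != ghhmott
Anagram = No


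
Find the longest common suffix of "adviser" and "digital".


Word 1: "adviser"
Word 2: "digital"
Comparing from end:
  Pos -1: 'r' != 'l' (stop)
LCS = "" (length 0)


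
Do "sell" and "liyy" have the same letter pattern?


Pattern of "sell": [0, 1, 2, 2]
Pattern of "liyy": [0, 1, 2, 2]
Patterns match
Same pattern = Yes


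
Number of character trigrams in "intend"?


Word: "intend" (length 6)
Number of 3-grams = length - 3 + 1 = 6 - 3 + 1
= 4


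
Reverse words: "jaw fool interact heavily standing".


Original: "jaw fool interact heavily standing"
Words (1..n): jaw | fool | interact | heavily | standing
Reversed (n..1): standing | heavily | interact | fool | jaw
Result = "standing heavily interact fool jaw"


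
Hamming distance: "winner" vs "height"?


Comparing character by character (same length = 6):
  Pos 0: 'w' vs 'h' !=
  Pos 1: 'i' vs 'e' !=
  Pos 2: 'n' vs 'i' !=
  Pos 3: 'n' vs 'g' !=
  Pos 4: 'e' vs 'h' !=
  Pos 5: 'r' vs 't' !=
Hamming distance = 6


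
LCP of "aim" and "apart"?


Word 1: "aim"
Word 2: "apart"
Comparing from start:
  Pos 0: 'a' == 'a'
  Pos 1: 'i' != 'p' (stop)
LCP = "a" (length 1)


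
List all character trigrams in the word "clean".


Word: "clean" (length 5)
Number of trigrams = 5 - 3 + 1 = 3
  Position 0: "cle"
  Position 1: "lea"
  Position 2: "ean"
Trigrams = "cle", "lea", "ean"


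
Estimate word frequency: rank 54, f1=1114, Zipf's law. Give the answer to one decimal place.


Zipf's law: f(r) = f(1) / r
f(1) = 1114
f(54) = 1114 / 54
= 20.6 occurrences


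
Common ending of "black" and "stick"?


Word 1: "black"
Word 2: "stick"
Comparing from end:
  Pos -1: 'k' == 'k'
  Pos -2: 'c' == 'c'
  Pos -3: 'a' != 'i' (stop)
LCS = "ck" (length 2)


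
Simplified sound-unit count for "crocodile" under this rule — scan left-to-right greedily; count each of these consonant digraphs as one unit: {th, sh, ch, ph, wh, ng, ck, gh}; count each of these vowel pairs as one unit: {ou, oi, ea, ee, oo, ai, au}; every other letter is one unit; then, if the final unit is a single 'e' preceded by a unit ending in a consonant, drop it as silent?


Word: "crocodile" (9 letters)
Left-to-right scan:
  (1) 'c' (letter)
  (2) 'r' (letter)
  (3) 'o' (letter)
  (4) 'c' (letter)
  (5) 'o' (letter)
  (6) 'd' (letter)
  (7) 'i' (letter)
  (8) 'l' (letter)
  (9) 'e' (letter)
Units from scan: 9
Final unit is 'e' after a consonant -> drop as silent (-1)
Sound units = 8 units


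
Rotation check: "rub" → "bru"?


Word: "rub", Candidate: "bru"
Method: check if candidate is substring of word+word
"rubrub" contains "bru"? Yes
Is rotation = Yes
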